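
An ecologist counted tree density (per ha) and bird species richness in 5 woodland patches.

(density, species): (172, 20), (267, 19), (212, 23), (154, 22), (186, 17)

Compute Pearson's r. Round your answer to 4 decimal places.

-0.1889

n = 5, Σx = 991, Σy = 101, Σx² = 204129, Σy² = 2063, Σxy = 19939
nΣxy − ΣxΣy = 99695 − 100091 = -396
nΣx² − (Σx)² = 1020645 − 982081 = 38564; nΣy² − (Σy)² = 10315 − 10201 = 114
r = -396 / √(38564 × 114) = -396 / 2096.7346 ≈ -0.1889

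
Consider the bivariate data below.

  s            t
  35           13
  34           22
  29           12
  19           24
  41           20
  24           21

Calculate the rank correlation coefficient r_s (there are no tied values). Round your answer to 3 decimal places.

Rank s: 5, 4, 3, 1, 6, 2
Rank t: 2, 5, 1, 6, 3, 4
d = rank(s) − rank(t): 3, -1, 2, -5, 3, -2; Σd² = 52
ρ = 1 − 6Σd² / [n(n²−1)] = 1 − 6×52 / (6×35) = 1 − 312/210 ≈ -0.486

-0.486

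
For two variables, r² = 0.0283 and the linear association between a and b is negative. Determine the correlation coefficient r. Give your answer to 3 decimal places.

-0.168

|r| = √0.0283 = 0.168
The association is negative, so r = −0.168.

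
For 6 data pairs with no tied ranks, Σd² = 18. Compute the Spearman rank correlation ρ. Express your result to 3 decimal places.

0.486

ρ = 1 − 6Σd² / [n(n²−1)] = 1 − 6×18 / (6×35)
  = 1 − 108/210 = 1 − 0.5143 ≈ 0.486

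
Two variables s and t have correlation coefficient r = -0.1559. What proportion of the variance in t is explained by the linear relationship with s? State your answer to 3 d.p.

0.024

r² = (-0.1559)² = 0.024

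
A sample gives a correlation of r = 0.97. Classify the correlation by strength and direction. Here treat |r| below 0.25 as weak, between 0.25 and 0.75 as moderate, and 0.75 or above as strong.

r = 0.97 > 0 so the relationship is positive.
|r| = 0.97, which falls in the strong range.

strong positive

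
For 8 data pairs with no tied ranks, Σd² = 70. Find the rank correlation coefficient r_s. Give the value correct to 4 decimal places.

ρ = 1 − 6Σd² / [n(n²−1)] = 1 − 6×70 / (8×63)
  = 1 − 420/504 = 1 − 0.83333 ≈ 0.1667

0.1667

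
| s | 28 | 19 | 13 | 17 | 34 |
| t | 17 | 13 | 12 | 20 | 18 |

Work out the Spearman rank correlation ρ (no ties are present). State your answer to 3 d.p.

0.400

Rank s: 4, 3, 1, 2, 5
Rank t: 3, 2, 1, 5, 4
d = rank(s) − rank(t): 1, 1, 0, -3, 1; Σd² = 12
ρ = 1 − 6Σd² / [n(n²−1)] = 1 − 6×12 / (5×24) = 1 − 72/120 ≈ 0.400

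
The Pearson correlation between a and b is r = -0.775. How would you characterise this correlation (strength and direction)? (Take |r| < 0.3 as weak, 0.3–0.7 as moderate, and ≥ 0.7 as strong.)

strong negative

r = -0.775 < 0 so the relationship is negative.
|r| = 0.775, which falls in the strong range.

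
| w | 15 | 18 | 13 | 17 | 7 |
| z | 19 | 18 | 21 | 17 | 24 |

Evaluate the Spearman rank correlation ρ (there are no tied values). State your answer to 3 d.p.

Rank w: 3, 5, 2, 4, 1
Rank z: 3, 2, 4, 1, 5
d = rank(w) − rank(z): 0, 3, -2, 3, -4; Σd² = 38
ρ = 1 − 6Σd² / [n(n²−1)] = 1 − 6×38 / (5×24) = 1 − 228/120 ≈ -0.900

-0.900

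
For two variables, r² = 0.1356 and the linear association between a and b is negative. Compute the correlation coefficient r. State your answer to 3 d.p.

-0.368

|r| = √0.1356 = 0.368
The association is negative, so r = −0.368.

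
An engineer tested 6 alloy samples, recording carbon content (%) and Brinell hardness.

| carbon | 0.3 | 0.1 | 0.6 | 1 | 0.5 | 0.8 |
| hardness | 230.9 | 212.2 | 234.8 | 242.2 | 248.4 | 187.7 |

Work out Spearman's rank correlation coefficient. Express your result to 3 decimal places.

0.200

Rank carbon: 2, 1, 4, 6, 3, 5
Rank hardness: 3, 2, 4, 5, 6, 1
d = rank(carbon) − rank(hardness): -1, -1, 0, 1, -3, 4; Σd² = 28
ρ = 1 − 6Σd² / [n(n²−1)] = 1 − 6×28 / (6×35) = 1 − 168/210 ≈ 0.200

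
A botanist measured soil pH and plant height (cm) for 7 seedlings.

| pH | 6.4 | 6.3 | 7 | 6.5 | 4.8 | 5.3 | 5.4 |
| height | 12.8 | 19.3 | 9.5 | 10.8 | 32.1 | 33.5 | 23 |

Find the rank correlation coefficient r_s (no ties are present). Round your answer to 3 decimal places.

Rank pH: 5, 4, 7, 6, 1, 2, 3
Rank height: 3, 4, 1, 2, 6, 7, 5
d = rank(pH) − rank(height): 2, 0, 6, 4, -5, -5, -2; Σd² = 110
ρ = 1 − 6Σd² / [n(n²−1)] = 1 − 6×110 / (7×48) = 1 − 660/336 ≈ -0.964

-0.964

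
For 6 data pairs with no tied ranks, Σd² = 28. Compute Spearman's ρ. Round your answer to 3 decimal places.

0.200

ρ = 1 − 6Σd² / [n(n²−1)] = 1 − 6×28 / (6×35)
  = 1 − 168/210 = 1 − 0.8000 ≈ 0.200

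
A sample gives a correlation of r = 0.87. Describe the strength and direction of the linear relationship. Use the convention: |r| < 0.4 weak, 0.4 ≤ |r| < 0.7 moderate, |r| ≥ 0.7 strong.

strong positive

r = 0.87 > 0 so the relationship is positive.
|r| = 0.87, which falls in the strong range.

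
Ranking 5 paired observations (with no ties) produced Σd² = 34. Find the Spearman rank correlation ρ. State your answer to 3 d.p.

-0.700

ρ = 1 − 6Σd² / [n(n²−1)] = 1 − 6×34 / (5×24)
  = 1 − 204/120 = 1 − 1.7000 ≈ -0.700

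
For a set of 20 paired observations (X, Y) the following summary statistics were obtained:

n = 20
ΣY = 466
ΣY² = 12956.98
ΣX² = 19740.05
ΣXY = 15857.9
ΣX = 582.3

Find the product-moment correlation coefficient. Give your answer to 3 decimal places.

0.947

r = (nΣXY − ΣXΣY) / √[(nΣX² − (ΣX)²)(nΣY² − (ΣY)²)]
Numerator: 20×15857.9 − 582.3×466 = 45806.2
Denominator: √[(394801 − 339073.29)(259139.6 − 217156)] = √[55727.71 × 41983.6] = 48369.9275
r = 45806.2 / 48369.9275 ≈ 0.947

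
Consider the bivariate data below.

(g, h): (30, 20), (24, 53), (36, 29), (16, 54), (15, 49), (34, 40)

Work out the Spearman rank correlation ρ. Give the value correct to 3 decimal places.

Rank g: 4, 3, 6, 2, 1, 5
Rank h: 1, 5, 2, 6, 4, 3
d = rank(g) − rank(h): 3, -2, 4, -4, -3, 2; Σd² = 58
ρ = 1 − 6Σd² / [n(n²−1)] = 1 − 6×58 / (6×35) = 1 − 348/210 ≈ -0.657

-0.657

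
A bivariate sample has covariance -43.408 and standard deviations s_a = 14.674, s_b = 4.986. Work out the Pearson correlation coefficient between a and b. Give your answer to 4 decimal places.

r = Cov(a,b) / (s_a · s_b) = -43.408 / (14.674 × 4.986)
  = -43.408 / 73.1646 ≈ -0.5933

-0.5933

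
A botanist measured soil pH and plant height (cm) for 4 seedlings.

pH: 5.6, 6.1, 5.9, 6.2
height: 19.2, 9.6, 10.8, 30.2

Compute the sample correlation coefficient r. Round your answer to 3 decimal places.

n = 4, Σx = 23.8, Σy = 69.8, Σx² = 141.82, Σy² = 1489.48, Σxy = 417.04
nΣxy − ΣxΣy = 1668.16 − 1661.24 = 6.92
nΣx² − (Σx)² = 567.28 − 566.44 = 0.84; nΣy² − (Σy)² = 5957.92 − 4872.04 = 1085.88
r = 6.92 / √(0.84 × 1085.88) = 6.92 / 30.2016 ≈ 0.229

0.229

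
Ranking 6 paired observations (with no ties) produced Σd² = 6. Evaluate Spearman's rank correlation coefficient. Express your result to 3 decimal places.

0.829

ρ = 1 − 6Σd² / [n(n²−1)] = 1 − 6×6 / (6×35)
  = 1 − 36/210 = 1 − 0.1714 ≈ 0.829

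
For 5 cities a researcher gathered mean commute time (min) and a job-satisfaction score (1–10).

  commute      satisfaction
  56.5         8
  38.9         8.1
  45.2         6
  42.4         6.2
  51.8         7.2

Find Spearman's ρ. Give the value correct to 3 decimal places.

-0.100

Rank commute: 5, 1, 3, 2, 4
Rank satisfaction: 4, 5, 1, 2, 3
d = rank(commute) − rank(satisfaction): 1, -4, 2, 0, 1; Σd² = 22
ρ = 1 − 6Σd² / [n(n²−1)] = 1 − 6×22 / (5×24) = 1 − 132/120 ≈ -0.100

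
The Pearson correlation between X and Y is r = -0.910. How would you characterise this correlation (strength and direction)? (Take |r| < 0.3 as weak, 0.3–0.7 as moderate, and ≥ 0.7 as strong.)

r = -0.910 < 0 so the relationship is negative.
|r| = 0.910, which falls in the strong range.

strong negative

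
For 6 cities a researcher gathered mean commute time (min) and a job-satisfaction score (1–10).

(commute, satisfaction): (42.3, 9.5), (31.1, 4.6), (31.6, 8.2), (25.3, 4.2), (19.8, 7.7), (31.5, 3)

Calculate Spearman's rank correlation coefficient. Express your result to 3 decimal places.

0.486

Rank commute: 6, 3, 5, 2, 1, 4
Rank satisfaction: 6, 3, 5, 2, 4, 1
d = rank(commute) − rank(satisfaction): 0, 0, 0, 0, -3, 3; Σd² = 18
ρ = 1 − 6Σd² / [n(n²−1)] = 1 − 6×18 / (6×35) = 1 − 108/210 ≈ 0.486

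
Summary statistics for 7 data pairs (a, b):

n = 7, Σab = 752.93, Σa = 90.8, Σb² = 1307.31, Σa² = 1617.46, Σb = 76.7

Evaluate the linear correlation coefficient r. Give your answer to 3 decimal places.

-0.534

r = (nΣab − ΣaΣb) / √[(nΣa² − (Σa)²)(nΣb² − (Σb)²)]
Numerator: 7×752.93 − 90.8×76.7 = -1693.85
Denominator: √[(11322.22 − 8244.64)(9151.17 − 5882.89)] = √[3077.58 × 3268.28] = 3171.4970
r = -1693.85 / 3171.4970 ≈ -0.534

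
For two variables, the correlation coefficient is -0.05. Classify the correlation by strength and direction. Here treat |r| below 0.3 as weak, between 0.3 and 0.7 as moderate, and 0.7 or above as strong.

weak negative

r = -0.05 < 0 so the relationship is negative.
|r| = 0.05, which falls in the weak range.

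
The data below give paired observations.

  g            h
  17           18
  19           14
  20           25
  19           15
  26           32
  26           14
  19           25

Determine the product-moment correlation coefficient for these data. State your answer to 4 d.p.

0.2985

n = 7, Σg = 146, Σh = 143, Σg² = 3124, Σh² = 3215, Σgh = 3028
nΣgh − ΣgΣh = 21196 − 20878 = 318
nΣg² − (Σg)² = 21868 − 21316 = 552; nΣh² − (Σh)² = 22505 − 20449 = 2056
r = 318 / √(552 × 2056) = 318 / 1065.3225 ≈ 0.2985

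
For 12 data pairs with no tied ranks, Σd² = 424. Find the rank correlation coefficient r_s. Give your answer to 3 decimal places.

-0.483

ρ = 1 − 6Σd² / [n(n²−1)] = 1 − 6×424 / (12×143)
  = 1 − 2544/1716 = 1 − 1.4825 ≈ -0.483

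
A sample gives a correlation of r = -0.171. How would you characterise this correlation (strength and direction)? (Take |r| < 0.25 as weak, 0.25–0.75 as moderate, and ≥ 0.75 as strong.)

weak negative

r = -0.171 < 0 so the relationship is negative.
|r| = 0.171, which falls in the weak range.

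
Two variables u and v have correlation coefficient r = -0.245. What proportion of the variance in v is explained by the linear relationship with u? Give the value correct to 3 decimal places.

r² = (-0.245)² = 0.060

0.060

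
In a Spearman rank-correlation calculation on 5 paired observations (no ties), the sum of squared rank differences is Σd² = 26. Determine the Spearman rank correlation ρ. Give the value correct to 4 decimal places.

-0.3000

ρ = 1 − 6Σd² / [n(n²−1)] = 1 − 6×26 / (5×24)
  = 1 − 156/120 = 1 − 1.30000 ≈ -0.3000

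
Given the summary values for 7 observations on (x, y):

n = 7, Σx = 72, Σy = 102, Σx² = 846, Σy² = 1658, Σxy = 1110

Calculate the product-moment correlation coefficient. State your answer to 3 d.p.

r = (nΣxy − ΣxΣy) / √[(nΣx² − (Σx)²)(nΣy² − (Σy)²)]
Numerator: 7×1110 − 72×102 = 426
Denominator: √[(5922 − 5184)(11606 − 10404)] = √[738 × 1202] = 941.8471
r = 426 / 941.8471 ≈ 0.452

0.452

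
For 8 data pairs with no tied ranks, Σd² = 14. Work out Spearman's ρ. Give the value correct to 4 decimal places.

0.8333

ρ = 1 − 6Σd² / [n(n²−1)] = 1 − 6×14 / (8×63)
  = 1 − 84/504 = 1 − 0.16667 ≈ 0.8333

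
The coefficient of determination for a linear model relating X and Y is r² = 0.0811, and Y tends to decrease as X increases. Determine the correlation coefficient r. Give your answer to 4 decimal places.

-0.2848

|r| = √0.0811 = 0.2848
The association is negative, so r = −0.2848.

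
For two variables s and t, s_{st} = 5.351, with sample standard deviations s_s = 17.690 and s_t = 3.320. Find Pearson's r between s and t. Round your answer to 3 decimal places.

0.091

r = Cov(s,t) / (s_s · s_t) = 5.351 / (17.690 × 3.320)
  = 5.351 / 58.7308 ≈ 0.091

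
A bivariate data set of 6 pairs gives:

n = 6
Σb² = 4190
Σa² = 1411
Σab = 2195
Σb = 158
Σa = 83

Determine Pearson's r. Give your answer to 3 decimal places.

r = (nΣab − ΣaΣb) / √[(nΣa² − (Σa)²)(nΣb² − (Σb)²)]
Numerator: 6×2195 − 83×158 = 56
Denominator: √[(8466 − 6889)(25140 − 24964)] = √[1577 × 176] = 526.8320
r = 56 / 526.8320 ≈ 0.106

0.106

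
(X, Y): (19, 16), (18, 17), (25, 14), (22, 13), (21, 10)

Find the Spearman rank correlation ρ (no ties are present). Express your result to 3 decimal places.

Rank X: 2, 1, 5, 4, 3
Rank Y: 4, 5, 3, 2, 1
d = rank(X) − rank(Y): -2, -4, 2, 2, 2; Σd² = 32
ρ = 1 − 6Σd² / [n(n²−1)] = 1 − 6×32 / (5×24) = 1 − 192/120 ≈ -0.600

-0.600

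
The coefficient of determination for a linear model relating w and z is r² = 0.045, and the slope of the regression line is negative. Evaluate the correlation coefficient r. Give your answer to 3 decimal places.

|r| = √0.045 = 0.212
The association is negative, so r = −0.212.

-0.212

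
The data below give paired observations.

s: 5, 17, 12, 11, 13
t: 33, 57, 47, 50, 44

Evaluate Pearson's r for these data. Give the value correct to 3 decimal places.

n = 5, Σs = 58, Σt = 231, Σs² = 748, Σt² = 10983, Σst = 2820
nΣst − ΣsΣt = 14100 − 13398 = 702
nΣs² − (Σs)² = 3740 − 3364 = 376; nΣt² − (Σt)² = 54915 − 53361 = 1554
r = 702 / √(376 × 1554) = 702 / 764.3978 ≈ 0.918

0.918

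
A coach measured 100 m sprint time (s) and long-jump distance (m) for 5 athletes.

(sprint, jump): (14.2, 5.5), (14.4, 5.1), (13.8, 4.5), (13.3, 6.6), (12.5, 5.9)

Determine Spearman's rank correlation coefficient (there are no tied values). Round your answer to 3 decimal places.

-0.600

Rank sprint: 4, 5, 3, 2, 1
Rank jump: 3, 2, 1, 5, 4
d = rank(sprint) − rank(jump): 1, 3, 2, -3, -3; Σd² = 32
ρ = 1 − 6Σd² / [n(n²−1)] = 1 − 6×32 / (5×24) = 1 − 192/120 ≈ -0.600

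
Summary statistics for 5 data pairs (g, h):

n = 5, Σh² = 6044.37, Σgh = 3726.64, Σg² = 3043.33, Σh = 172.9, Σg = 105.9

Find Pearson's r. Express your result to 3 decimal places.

r = (nΣgh − ΣgΣh) / √[(nΣg² − (Σg)²)(nΣh² − (Σh)²)]
Numerator: 5×3726.64 − 105.9×172.9 = 323.09
Denominator: √[(15216.65 − 11214.81)(30221.85 − 29894.41)] = √[4001.84 × 327.44] = 1144.7107
r = 323.09 / 1144.7107 ≈ 0.282

0.282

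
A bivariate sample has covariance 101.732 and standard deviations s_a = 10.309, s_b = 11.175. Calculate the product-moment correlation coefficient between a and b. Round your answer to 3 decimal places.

0.883

r = Cov(a,b) / (s_a · s_b) = 101.732 / (10.309 × 11.175)
  = 101.732 / 115.2031 ≈ 0.883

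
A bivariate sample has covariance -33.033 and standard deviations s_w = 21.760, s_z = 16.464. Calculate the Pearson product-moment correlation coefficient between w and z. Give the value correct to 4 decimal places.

r = Cov(w,z) / (s_w · s_z) = -33.033 / (21.760 × 16.464)
  = -33.033 / 358.2566 ≈ -0.0922

-0.0922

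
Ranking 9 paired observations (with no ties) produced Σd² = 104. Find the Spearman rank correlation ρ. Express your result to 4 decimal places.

ρ = 1 − 6Σd² / [n(n²−1)] = 1 − 6×104 / (9×80)
  = 1 − 624/720 = 1 − 0.86667 ≈ 0.1333

0.1333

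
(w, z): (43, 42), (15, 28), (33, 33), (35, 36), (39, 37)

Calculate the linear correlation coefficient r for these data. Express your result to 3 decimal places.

0.943

n = 5, Σw = 165, Σz = 176, Σw² = 5909, Σz² = 6302, Σwz = 6018
nΣwz − ΣwΣz = 30090 − 29040 = 1050
nΣw² − (Σw)² = 29545 − 27225 = 2320; nΣz² − (Σz)² = 31510 − 30976 = 534
r = 1050 / √(2320 × 534) = 1050 / 1113.0499 ≈ 0.943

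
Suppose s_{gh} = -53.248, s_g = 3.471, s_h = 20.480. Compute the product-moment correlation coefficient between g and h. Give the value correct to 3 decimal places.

-0.749

r = Cov(g,h) / (s_g · s_h) = -53.248 / (3.471 × 20.480)
  = -53.248 / 71.0861 ≈ -0.749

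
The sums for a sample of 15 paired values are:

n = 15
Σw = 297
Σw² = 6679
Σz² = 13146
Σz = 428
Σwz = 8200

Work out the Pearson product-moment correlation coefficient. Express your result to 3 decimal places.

-0.318

r = (nΣwz − ΣwΣz) / √[(nΣw² − (Σw)²)(nΣz² − (Σz)²)]
Numerator: 15×8200 − 297×428 = -4116
Denominator: √[(100185 − 88209)(197190 − 183184)] = √[11976 × 14006] = 12951.2878
r = -4116 / 12951.2878 ≈ -0.318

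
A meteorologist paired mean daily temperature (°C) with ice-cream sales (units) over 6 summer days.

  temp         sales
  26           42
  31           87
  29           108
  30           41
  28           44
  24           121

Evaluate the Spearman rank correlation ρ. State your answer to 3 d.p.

Rank temp: 2, 6, 4, 5, 3, 1
Rank sales: 2, 4, 5, 1, 3, 6
d = rank(temp) − rank(sales): 0, 2, -1, 4, 0, -5; Σd² = 46
ρ = 1 − 6Σd² / [n(n²−1)] = 1 − 6×46 / (6×35) = 1 − 276/210 ≈ -0.314

-0.314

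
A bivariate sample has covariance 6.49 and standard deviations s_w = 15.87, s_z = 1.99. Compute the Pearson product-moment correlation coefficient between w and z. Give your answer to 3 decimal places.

r = Cov(w,z) / (s_w · s_z) = 6.49 / (15.87 × 1.99)
  = 6.49 / 31.5813 ≈ 0.206

0.206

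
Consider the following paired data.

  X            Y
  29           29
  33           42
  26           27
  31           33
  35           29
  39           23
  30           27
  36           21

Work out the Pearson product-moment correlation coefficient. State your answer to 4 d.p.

n = 8, ΣX = 259, ΣY = 231, ΣX² = 8509, ΣY² = 6963, ΣXY = 7430
nΣXY − ΣXΣY = 59440 − 59829 = -389
nΣX² − (ΣX)² = 68072 − 67081 = 991; nΣY² − (ΣY)² = 55704 − 53361 = 2343
r = -389 / √(991 × 2343) = -389 / 1523.7825 ≈ -0.2553

-0.2553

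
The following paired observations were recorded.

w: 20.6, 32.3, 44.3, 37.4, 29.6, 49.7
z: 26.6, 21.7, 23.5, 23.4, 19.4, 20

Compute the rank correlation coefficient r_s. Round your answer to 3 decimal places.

Rank w: 1, 3, 5, 4, 2, 6
Rank z: 6, 3, 5, 4, 1, 2
d = rank(w) − rank(z): -5, 0, 0, 0, 1, 4; Σd² = 42
ρ = 1 − 6Σd² / [n(n²−1)] = 1 − 6×42 / (6×35) = 1 − 252/210 ≈ -0.200

-0.200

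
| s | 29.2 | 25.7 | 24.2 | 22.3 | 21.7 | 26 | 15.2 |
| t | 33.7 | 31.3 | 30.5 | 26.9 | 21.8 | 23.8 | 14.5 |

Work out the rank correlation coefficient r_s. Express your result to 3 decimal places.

0.786

Rank s: 7, 5, 4, 3, 2, 6, 1
Rank t: 7, 6, 5, 4, 2, 3, 1
d = rank(s) − rank(t): 0, -1, -1, -1, 0, 3, 0; Σd² = 12
ρ = 1 − 6Σd² / [n(n²−1)] = 1 − 6×12 / (7×48) = 1 − 72/336 ≈ 0.786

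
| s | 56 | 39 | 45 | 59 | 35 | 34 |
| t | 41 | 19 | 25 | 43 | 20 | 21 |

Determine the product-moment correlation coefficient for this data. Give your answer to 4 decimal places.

0.9647

n = 6, Σs = 268, Σt = 169, Σs² = 12544, Σt² = 5357, Σst = 8113
nΣst − ΣsΣt = 48678 − 45292 = 3386
nΣs² − (Σs)² = 75264 − 71824 = 3440; nΣt² − (Σt)² = 32142 − 28561 = 3581
r = 3386 / √(3440 × 3581) = 3386 / 3509.7920 ≈ 0.9647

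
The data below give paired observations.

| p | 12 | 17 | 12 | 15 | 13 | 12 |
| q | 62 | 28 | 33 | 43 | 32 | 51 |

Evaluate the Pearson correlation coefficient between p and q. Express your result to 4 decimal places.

-0.5340

n = 6, Σp = 81, Σq = 249, Σp² = 1115, Σq² = 11191, Σpq = 3289
nΣpq − ΣpΣq = 19734 − 20169 = -435
nΣp² − (Σp)² = 6690 − 6561 = 129; nΣq² − (Σq)² = 67146 − 62001 = 5145
r = -435 / √(129 × 5145) = -435 / 814.6809 ≈ -0.5340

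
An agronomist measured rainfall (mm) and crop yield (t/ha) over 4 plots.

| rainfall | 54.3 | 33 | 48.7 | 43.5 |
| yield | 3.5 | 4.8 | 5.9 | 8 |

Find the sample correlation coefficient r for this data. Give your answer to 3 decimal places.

n = 4, Σx = 179.5, Σy = 22.2, Σx² = 8301.43, Σy² = 134.1, Σxy = 983.78
nΣxy − ΣxΣy = 3935.12 − 3984.9 = -49.78
nΣx² − (Σx)² = 33205.72 − 32220.25 = 985.47; nΣy² − (Σy)² = 536.4 − 492.84 = 43.56
r = -49.78 / √(985.47 × 43.56) = -49.78 / 207.1885 ≈ -0.240

-0.240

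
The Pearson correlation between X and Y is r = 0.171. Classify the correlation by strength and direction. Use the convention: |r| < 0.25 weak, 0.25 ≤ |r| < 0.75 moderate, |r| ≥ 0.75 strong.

weak positive

r = 0.171 > 0 so the relationship is positive.
|r| = 0.171, which falls in the weak range.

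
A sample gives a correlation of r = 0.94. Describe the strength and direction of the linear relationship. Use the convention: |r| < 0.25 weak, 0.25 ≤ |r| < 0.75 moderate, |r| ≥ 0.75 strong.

strong positive

r = 0.94 > 0 so the relationship is positive.
|r| = 0.94, which falls in the strong range.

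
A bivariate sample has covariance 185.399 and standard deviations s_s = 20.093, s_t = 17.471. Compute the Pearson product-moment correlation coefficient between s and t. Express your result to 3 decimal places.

0.528

r = Cov(s,t) / (s_s · s_t) = 185.399 / (20.093 × 17.471)
  = 185.399 / 351.0448 ≈ 0.528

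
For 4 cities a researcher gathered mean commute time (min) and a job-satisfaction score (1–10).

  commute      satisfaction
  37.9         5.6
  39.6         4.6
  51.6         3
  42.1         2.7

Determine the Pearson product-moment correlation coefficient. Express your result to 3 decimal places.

n = 4, Σx = 171.2, Σy = 15.9, Σx² = 7439.54, Σy² = 68.81, Σxy = 662.87
nΣxy − ΣxΣy = 2651.48 − 2722.08 = -70.6
nΣx² − (Σx)² = 29758.16 − 29309.44 = 448.72; nΣy² − (Σy)² = 275.24 − 252.81 = 22.43
r = -70.6 / √(448.72 × 22.43) = -70.6 / 100.3234 ≈ -0.704

-0.704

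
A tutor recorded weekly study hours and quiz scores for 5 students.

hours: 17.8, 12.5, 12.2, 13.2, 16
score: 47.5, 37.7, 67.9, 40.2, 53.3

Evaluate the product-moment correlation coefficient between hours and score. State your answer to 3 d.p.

-0.065

n = 5, Σx = 71.7, Σy = 246.6, Σx² = 1052.17, Σy² = 12744.88, Σxy = 3528.57
nΣxy − ΣxΣy = 17642.85 − 17681.22 = -38.37
nΣx² − (Σx)² = 5260.85 − 5140.89 = 119.96; nΣy² − (Σy)² = 63724.4 − 60811.56 = 2912.84
r = -38.37 / √(119.96 × 2912.84) = -38.37 / 591.1212 ≈ -0.065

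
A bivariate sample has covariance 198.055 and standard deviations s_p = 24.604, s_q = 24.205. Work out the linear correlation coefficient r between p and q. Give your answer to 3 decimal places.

r = Cov(p,q) / (s_p · s_q) = 198.055 / (24.604 × 24.205)
  = 198.055 / 595.5398 ≈ 0.333

0.333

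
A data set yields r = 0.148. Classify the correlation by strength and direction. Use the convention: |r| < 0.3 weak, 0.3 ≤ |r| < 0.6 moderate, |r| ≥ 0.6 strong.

weak positive

r = 0.148 > 0 so the relationship is positive.
|r| = 0.148, which falls in the weak range.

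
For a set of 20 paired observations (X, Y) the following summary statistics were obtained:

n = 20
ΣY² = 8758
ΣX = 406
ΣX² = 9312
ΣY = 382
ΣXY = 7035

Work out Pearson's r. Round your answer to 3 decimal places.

r = (nΣXY − ΣXΣY) / √[(nΣX² − (ΣX)²)(nΣY² − (ΣY)²)]
Numerator: 20×7035 − 406×382 = -14392
Denominator: √[(186240 − 164836)(175160 − 145924)] = √[21404 × 29236] = 25015.3422
r = -14392 / 25015.3422 ≈ -0.575

-0.575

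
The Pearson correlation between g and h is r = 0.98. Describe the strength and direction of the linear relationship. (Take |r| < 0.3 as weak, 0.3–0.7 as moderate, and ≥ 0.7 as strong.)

r = 0.98 > 0 so the relationship is positive.
|r| = 0.98, which falls in the strong range.

strong positive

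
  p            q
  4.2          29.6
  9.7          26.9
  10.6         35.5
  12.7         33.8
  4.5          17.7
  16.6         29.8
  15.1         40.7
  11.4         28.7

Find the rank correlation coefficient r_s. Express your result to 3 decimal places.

0.595

Rank p: 1, 3, 4, 6, 2, 8, 7, 5
Rank q: 4, 2, 7, 6, 1, 5, 8, 3
d = rank(p) − rank(q): -3, 1, -3, 0, 1, 3, -1, 2; Σd² = 34
ρ = 1 − 6Σd² / [n(n²−1)] = 1 − 6×34 / (8×63) = 1 − 204/504 ≈ 0.595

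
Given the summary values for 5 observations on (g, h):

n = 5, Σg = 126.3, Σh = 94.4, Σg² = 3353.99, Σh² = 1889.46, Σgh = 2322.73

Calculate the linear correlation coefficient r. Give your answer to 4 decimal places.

r = (nΣgh − ΣgΣh) / √[(nΣg² − (Σg)²)(nΣh² − (Σh)²)]
Numerator: 5×2322.73 − 126.3×94.4 = -309.07
Denominator: √[(16769.95 − 15951.69)(9447.3 − 8911.36)] = √[818.26 × 535.94] = 662.2222
r = -309.07 / 662.2222 ≈ -0.4667

-0.4667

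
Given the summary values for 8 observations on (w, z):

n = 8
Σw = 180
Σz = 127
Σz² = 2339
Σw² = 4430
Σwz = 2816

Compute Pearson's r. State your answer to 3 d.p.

r = (nΣwz − ΣwΣz) / √[(nΣw² − (Σw)²)(nΣz² − (Σz)²)]
Numerator: 8×2816 − 180×127 = -332
Denominator: √[(35440 − 32400)(18712 − 16129)] = √[3040 × 2583] = 2802.1991
r = -332 / 2802.1991 ≈ -0.118

-0.118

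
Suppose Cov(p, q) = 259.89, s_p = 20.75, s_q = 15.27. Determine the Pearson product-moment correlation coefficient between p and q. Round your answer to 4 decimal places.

0.8202

r = Cov(p,q) / (s_p · s_q) = 259.89 / (20.75 × 15.27)
  = 259.89 / 316.8525 ≈ 0.8202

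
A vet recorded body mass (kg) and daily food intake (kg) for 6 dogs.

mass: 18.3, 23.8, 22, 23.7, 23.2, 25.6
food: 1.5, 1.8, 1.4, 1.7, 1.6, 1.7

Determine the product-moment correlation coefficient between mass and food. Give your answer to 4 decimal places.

0.6489

n = 6, Σx = 136.6, Σy = 9.7, Σx² = 3140.62, Σy² = 15.79, Σxy = 222.02
nΣxy − ΣxΣy = 1332.12 − 1325.02 = 7.1
nΣx² − (Σx)² = 18843.72 − 18659.56 = 184.16; nΣy² − (Σy)² = 94.74 − 94.09 = 0.65
r = 7.1 / √(184.16 × 0.65) = 7.1 / 10.9409 ≈ 0.6489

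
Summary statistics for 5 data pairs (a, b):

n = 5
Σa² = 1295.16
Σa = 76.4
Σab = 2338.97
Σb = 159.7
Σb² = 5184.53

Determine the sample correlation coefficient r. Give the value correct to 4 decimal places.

r = (nΣab − ΣaΣb) / √[(nΣa² − (Σa)²)(nΣb² − (Σb)²)]
Numerator: 5×2338.97 − 76.4×159.7 = -506.23
Denominator: √[(6475.8 − 5836.96)(25922.65 − 25504.09)] = √[638.84 × 418.56] = 517.1004
r = -506.23 / 517.1004 ≈ -0.9790

-0.9790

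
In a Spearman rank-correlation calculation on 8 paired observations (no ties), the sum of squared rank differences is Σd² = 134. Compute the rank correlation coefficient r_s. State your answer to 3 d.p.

ρ = 1 − 6Σd² / [n(n²−1)] = 1 − 6×134 / (8×63)
  = 1 − 804/504 = 1 − 1.5952 ≈ -0.595

-0.595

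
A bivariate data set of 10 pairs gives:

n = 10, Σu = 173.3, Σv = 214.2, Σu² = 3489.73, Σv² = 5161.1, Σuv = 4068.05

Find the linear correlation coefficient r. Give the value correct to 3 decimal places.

0.674

r = (nΣuv − ΣuΣv) / √[(nΣu² − (Σu)²)(nΣv² − (Σv)²)]
Numerator: 10×4068.05 − 173.3×214.2 = 3559.64
Denominator: √[(34897.3 − 30032.89)(51611 − 45881.64)] = √[4864.41 × 5729.36] = 5279.2003
r = 3559.64 / 5279.2003 ≈ 0.674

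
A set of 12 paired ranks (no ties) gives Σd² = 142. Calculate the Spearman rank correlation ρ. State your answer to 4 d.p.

0.5035

ρ = 1 − 6Σd² / [n(n²−1)] = 1 − 6×142 / (12×143)
  = 1 − 852/1716 = 1 − 0.49650 ≈ 0.5035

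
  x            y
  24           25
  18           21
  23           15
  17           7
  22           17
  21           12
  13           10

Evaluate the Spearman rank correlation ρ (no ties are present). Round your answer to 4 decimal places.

Rank x: 7, 3, 6, 2, 5, 4, 1
Rank y: 7, 6, 4, 1, 5, 3, 2
d = rank(x) − rank(y): 0, -3, 2, 1, 0, 1, -1; Σd² = 16
ρ = 1 − 6Σd² / [n(n²−1)] = 1 − 6×16 / (7×48) = 1 − 96/336 ≈ 0.7143

0.7143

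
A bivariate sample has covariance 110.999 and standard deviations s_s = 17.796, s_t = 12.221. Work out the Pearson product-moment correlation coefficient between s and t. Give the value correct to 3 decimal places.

0.510

r = Cov(s,t) / (s_s · s_t) = 110.999 / (17.796 × 12.221)
  = 110.999 / 217.4849 ≈ 0.510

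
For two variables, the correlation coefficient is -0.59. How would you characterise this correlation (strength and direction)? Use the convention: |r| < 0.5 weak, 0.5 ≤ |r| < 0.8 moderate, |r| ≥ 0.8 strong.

r = -0.59 < 0 so the relationship is negative.
|r| = 0.59, which falls in the moderate range.

moderate negative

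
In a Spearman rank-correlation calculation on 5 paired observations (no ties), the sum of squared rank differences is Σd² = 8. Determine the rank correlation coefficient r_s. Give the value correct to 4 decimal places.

ρ = 1 − 6Σd² / [n(n²−1)] = 1 − 6×8 / (5×24)
  = 1 − 48/120 = 1 − 0.40000 ≈ 0.6000

0.6000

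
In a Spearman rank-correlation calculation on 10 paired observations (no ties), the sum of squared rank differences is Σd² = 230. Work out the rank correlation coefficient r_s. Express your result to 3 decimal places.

-0.394

ρ = 1 − 6Σd² / [n(n²−1)] = 1 − 6×230 / (10×99)
  = 1 − 1380/990 = 1 − 1.3939 ≈ -0.394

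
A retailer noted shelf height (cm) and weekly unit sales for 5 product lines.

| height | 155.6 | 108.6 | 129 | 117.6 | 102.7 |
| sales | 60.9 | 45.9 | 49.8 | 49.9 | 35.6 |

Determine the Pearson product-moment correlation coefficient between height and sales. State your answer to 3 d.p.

n = 5, Σx = 613.5, Σy = 242.1, Σx² = 77023.37, Σy² = 12053.03, Σxy = 30409.34
nΣxy − ΣxΣy = 152046.7 − 148528.35 = 3518.35
nΣx² − (Σx)² = 385116.85 − 376382.25 = 8734.6; nΣy² − (Σy)² = 60265.15 − 58612.41 = 1652.74
r = 3518.35 / √(8734.6 × 1652.74) = 3518.35 / 3799.4766 ≈ 0.926

0.926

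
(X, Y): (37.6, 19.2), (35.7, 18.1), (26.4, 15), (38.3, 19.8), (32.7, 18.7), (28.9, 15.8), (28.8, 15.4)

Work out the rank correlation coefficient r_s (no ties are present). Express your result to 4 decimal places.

0.9643

Rank X: 6, 5, 1, 7, 4, 3, 2
Rank Y: 6, 4, 1, 7, 5, 3, 2
d = rank(X) − rank(Y): 0, 1, 0, 0, -1, 0, 0; Σd² = 2
ρ = 1 − 6Σd² / [n(n²−1)] = 1 − 6×2 / (7×48) = 1 − 12/336 ≈ 0.9643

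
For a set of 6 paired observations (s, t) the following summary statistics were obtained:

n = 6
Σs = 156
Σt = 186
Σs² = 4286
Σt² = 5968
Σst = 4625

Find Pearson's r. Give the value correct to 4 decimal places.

-0.9789

r = (nΣst − ΣsΣt) / √[(nΣs² − (Σs)²)(nΣt² − (Σt)²)]
Numerator: 6×4625 − 156×186 = -1266
Denominator: √[(25716 − 24336)(35808 − 34596)] = √[1380 × 1212] = 1293.2749
r = -1266 / 1293.2749 ≈ -0.9789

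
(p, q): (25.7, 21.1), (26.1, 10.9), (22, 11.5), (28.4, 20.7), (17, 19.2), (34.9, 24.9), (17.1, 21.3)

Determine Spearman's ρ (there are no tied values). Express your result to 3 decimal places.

Rank p: 4, 5, 3, 6, 1, 7, 2
Rank q: 5, 1, 2, 4, 3, 7, 6
d = rank(p) − rank(q): -1, 4, 1, 2, -2, 0, -4; Σd² = 42
ρ = 1 − 6Σd² / [n(n²−1)] = 1 − 6×42 / (7×48) = 1 − 252/336 ≈ 0.250

0.250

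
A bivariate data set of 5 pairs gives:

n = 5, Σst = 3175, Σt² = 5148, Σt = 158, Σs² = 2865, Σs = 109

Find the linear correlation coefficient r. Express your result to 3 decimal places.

r = (nΣst − ΣsΣt) / √[(nΣs² − (Σs)²)(nΣt² − (Σt)²)]
Numerator: 5×3175 − 109×158 = -1347
Denominator: √[(14325 − 11881)(25740 − 24964)] = √[2444 × 776] = 1377.1507
r = -1347 / 1377.1507 ≈ -0.978

-0.978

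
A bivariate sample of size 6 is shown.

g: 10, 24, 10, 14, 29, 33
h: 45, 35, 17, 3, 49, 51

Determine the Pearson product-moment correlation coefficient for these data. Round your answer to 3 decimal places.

n = 6, Σg = 120, Σh = 200, Σg² = 2902, Σh² = 8550, Σgh = 4606
nΣgh − ΣgΣh = 27636 − 24000 = 3636
nΣg² − (Σg)² = 17412 − 14400 = 3012; nΣh² − (Σh)² = 51300 − 40000 = 11300
r = 3636 / √(3012 × 11300) = 3636 / 5834.0038 ≈ 0.623

0.623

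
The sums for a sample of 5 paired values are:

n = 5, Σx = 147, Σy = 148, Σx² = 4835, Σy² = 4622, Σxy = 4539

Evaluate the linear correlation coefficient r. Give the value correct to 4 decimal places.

0.5338

r = (nΣxy − ΣxΣy) / √[(nΣx² − (Σx)²)(nΣy² − (Σy)²)]
Numerator: 5×4539 − 147×148 = 939
Denominator: √[(24175 − 21609)(23110 − 21904)] = √[2566 × 1206] = 1759.1464
r = 939 / 1759.1464 ≈ 0.5338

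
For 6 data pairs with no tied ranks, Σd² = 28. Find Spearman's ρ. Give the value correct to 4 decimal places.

0.2000

ρ = 1 − 6Σd² / [n(n²−1)] = 1 − 6×28 / (6×35)
  = 1 − 168/210 = 1 − 0.80000 ≈ 0.2000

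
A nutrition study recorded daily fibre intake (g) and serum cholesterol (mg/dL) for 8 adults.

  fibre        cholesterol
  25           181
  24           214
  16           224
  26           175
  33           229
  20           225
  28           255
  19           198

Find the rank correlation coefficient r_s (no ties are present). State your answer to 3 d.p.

0.262

Rank fibre: 5, 4, 1, 6, 8, 3, 7, 2
Rank cholesterol: 2, 4, 5, 1, 7, 6, 8, 3
d = rank(fibre) − rank(cholesterol): 3, 0, -4, 5, 1, -3, -1, -1; Σd² = 62
ρ = 1 − 6Σd² / [n(n²−1)] = 1 − 6×62 / (8×63) = 1 − 372/504 ≈ 0.262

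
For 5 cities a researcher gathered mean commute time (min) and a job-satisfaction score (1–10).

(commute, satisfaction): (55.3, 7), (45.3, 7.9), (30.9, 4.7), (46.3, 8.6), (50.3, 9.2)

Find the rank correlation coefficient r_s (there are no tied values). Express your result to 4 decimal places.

Rank commute: 5, 2, 1, 3, 4
Rank satisfaction: 2, 3, 1, 4, 5
d = rank(commute) − rank(satisfaction): 3, -1, 0, -1, -1; Σd² = 12
ρ = 1 − 6Σd² / [n(n²−1)] = 1 − 6×12 / (5×24) = 1 − 72/120 ≈ 0.4000

0.4000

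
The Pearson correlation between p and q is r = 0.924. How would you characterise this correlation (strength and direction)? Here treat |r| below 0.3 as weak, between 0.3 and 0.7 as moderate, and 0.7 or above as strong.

strong positive

r = 0.924 > 0 so the relationship is positive.
|r| = 0.924, which falls in the strong range.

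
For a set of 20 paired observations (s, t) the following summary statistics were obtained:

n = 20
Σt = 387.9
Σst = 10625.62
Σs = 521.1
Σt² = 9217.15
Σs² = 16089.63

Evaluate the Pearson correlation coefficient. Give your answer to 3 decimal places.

r = (nΣst − ΣsΣt) / √[(nΣs² − (Σs)²)(nΣt² − (Σt)²)]
Numerator: 20×10625.62 − 521.1×387.9 = 10377.71
Denominator: √[(321792.6 − 271545.21)(184343 − 150466.41)] = √[50247.39 × 33876.59] = 41257.8505
r = 10377.71 / 41257.8505 ≈ 0.252

0.252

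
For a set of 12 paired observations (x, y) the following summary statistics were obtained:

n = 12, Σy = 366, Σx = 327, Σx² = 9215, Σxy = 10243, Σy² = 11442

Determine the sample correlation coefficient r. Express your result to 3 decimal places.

r = (nΣxy − ΣxΣy) / √[(nΣx² − (Σx)²)(nΣy² − (Σy)²)]
Numerator: 12×10243 − 327×366 = 3234
Denominator: √[(110580 − 106929)(137304 − 133956)] = √[3651 × 3348] = 3496.2191
r = 3234 / 3496.2191 ≈ 0.925

0.925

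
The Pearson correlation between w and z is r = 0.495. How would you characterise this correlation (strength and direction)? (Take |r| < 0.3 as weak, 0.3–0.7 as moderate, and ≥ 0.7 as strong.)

r = 0.495 > 0 so the relationship is positive.
|r| = 0.495, which falls in the moderate range.

moderate positive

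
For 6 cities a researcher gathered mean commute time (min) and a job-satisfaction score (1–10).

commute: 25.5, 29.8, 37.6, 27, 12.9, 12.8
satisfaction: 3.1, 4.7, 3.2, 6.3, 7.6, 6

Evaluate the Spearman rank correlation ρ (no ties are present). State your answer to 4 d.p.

Rank commute: 3, 5, 6, 4, 2, 1
Rank satisfaction: 1, 3, 2, 5, 6, 4
d = rank(commute) − rank(satisfaction): 2, 2, 4, -1, -4, -3; Σd² = 50
ρ = 1 − 6Σd² / [n(n²−1)] = 1 − 6×50 / (6×35) = 1 − 300/210 ≈ -0.4286

-0.4286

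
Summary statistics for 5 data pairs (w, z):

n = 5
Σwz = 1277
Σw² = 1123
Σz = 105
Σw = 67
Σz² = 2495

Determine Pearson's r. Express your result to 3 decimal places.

r = (nΣwz − ΣwΣz) / √[(nΣw² − (Σw)²)(nΣz² − (Σz)²)]
Numerator: 5×1277 − 67×105 = -650
Denominator: √[(5615 − 4489)(12475 − 11025)] = √[1126 × 1450] = 1277.7715
r = -650 / 1277.7715 ≈ -0.509

-0.509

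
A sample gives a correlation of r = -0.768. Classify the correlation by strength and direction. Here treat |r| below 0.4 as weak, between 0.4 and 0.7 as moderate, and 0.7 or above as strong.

strong negative

r = -0.768 < 0 so the relationship is negative.
|r| = 0.768, which falls in the strong range.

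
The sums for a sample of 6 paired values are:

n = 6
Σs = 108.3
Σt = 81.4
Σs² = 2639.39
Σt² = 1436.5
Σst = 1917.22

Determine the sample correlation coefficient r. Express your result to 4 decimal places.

r = (nΣst − ΣsΣt) / √[(nΣs² − (Σs)²)(nΣt² − (Σt)²)]
Numerator: 6×1917.22 − 108.3×81.4 = 2687.7
Denominator: √[(15836.34 − 11728.89)(8619 − 6625.96)] = √[4107.45 × 1993.04] = 2861.1732
r = 2687.7 / 2861.1732 ≈ 0.9394

0.9394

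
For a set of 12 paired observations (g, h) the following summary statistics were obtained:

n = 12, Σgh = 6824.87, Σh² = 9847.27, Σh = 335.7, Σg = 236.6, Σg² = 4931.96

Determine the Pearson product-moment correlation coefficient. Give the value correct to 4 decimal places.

0.5903

r = (nΣgh − ΣgΣh) / √[(nΣg² − (Σg)²)(nΣh² − (Σh)²)]
Numerator: 12×6824.87 − 236.6×335.7 = 2471.82
Denominator: √[(59183.52 − 55979.56)(118167.24 − 112694.49)] = √[3203.96 × 5472.75] = 4187.4183
r = 2471.82 / 4187.4183 ≈ 0.5903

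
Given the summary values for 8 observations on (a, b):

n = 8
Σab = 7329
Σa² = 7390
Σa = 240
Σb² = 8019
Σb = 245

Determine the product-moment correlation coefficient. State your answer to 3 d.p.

-0.067

r = (nΣab − ΣaΣb) / √[(nΣa² − (Σa)²)(nΣb² − (Σb)²)]
Numerator: 8×7329 − 240×245 = -168
Denominator: √[(59120 − 57600)(64152 − 60025)] = √[1520 × 4127] = 2504.6038
r = -168 / 2504.6038 ≈ -0.067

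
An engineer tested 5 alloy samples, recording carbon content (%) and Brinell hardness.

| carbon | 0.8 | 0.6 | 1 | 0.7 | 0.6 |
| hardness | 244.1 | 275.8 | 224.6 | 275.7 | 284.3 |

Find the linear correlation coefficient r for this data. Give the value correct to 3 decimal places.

-0.963

n = 5, Σx = 3.7, Σy = 1304.5, Σx² = 2.85, Σy² = 342932.59, Σxy = 948.93
nΣxy − ΣxΣy = 4744.65 − 4826.65 = -82
nΣx² − (Σx)² = 14.25 − 13.69 = 0.56; nΣy² − (Σy)² = 1714662.95 − 1701720.25 = 12942.7
r = -82 / √(0.56 × 12942.7) = -82 / 85.1347 ≈ -0.963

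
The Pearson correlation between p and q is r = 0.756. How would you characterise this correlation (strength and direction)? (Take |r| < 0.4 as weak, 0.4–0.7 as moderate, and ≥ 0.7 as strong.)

r = 0.756 > 0 so the relationship is positive.
|r| = 0.756, which falls in the strong range.

strong positive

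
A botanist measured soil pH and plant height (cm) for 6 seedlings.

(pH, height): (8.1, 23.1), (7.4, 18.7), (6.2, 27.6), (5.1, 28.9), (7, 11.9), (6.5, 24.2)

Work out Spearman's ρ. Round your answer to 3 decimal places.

-0.771

Rank pH: 6, 5, 2, 1, 4, 3
Rank height: 3, 2, 5, 6, 1, 4
d = rank(pH) − rank(height): 3, 3, -3, -5, 3, -1; Σd² = 62
ρ = 1 − 6Σd² / [n(n²−1)] = 1 − 6×62 / (6×35) = 1 − 372/210 ≈ -0.771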